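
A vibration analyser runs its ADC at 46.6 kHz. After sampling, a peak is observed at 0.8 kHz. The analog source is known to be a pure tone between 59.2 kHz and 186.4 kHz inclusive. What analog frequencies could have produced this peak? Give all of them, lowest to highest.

Frequencies that alias to 0.8 kHz are k·fs ± 0.8 kHz for integer k ≥ 0.
k=0: 0.8 kHz.
k=1: 45.8 kHz, 47.4 kHz.
k=2: 92.4 kHz, 94 kHz.
k=3: 139 kHz, 140.6 kHz.
k=4: 185.6 kHz, 187.2 kHz.
k=5: 232.2 kHz, 233.8 kHz.
Within [59.2 kHz, 186.4 kHz]: 92.4 kHz, 94 kHz, 139 kHz, 140.6 kHz, 185.6 kHz.

92.4 kHz, 94 kHz, 139 kHz, 140.6 kHz, 185.6 kHz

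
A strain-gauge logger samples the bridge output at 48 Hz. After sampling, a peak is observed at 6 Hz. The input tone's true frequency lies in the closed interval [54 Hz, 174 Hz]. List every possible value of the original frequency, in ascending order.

Frequencies that alias to 6 Hz are k·fs ± 6 Hz for integer k ≥ 0.
k=0: 6 Hz.
k=1: 42 Hz, 54 Hz.
k=2: 90 Hz, 102 Hz.
k=3: 138 Hz, 150 Hz.
k=4: 186 Hz, 198 Hz.
Within [54 Hz, 174 Hz]: 54 Hz, 90 Hz, 102 Hz, 138 Hz, 150 Hz.

54 Hz, 90 Hz, 102 Hz, 138 Hz, 150 Hz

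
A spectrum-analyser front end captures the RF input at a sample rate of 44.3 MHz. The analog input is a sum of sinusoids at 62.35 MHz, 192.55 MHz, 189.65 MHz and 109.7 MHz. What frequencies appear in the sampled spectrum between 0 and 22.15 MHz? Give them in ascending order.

fs/2 = 22.15 MHz.
62.35 MHz mod fs = 18.05 MHz.
18.05 MHz ≤ fs/2 = 22.15 MHz, appears at 18.05 MHz.
192.55 MHz mod fs = 15.35 MHz.
15.35 MHz ≤ fs/2 = 22.15 MHz, appears at 15.35 MHz.
189.65 MHz mod fs = 12.45 MHz.
12.45 MHz ≤ fs/2 = 22.15 MHz, appears at 12.45 MHz.
109.7 MHz mod fs = 21.1 MHz.
21.1 MHz ≤ fs/2 = 22.15 MHz, appears at 21.1 MHz.
Distinct values: {12.45 MHz, 15.35 MHz, 18.05 MHz, 21.1 MHz}.

12.45 MHz, 15.35 MHz, 18.05 MHz, 21.1 MHz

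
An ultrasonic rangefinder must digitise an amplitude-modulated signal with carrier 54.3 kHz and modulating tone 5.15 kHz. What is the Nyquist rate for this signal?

AM sidebands sit at fc ± fm = 49.15 kHz and 59.45 kHz.
Highest-frequency component: 59.45 kHz.
Nyquist rate = 2 × 59.45 kHz = 118.9 kHz.

118.9 kHz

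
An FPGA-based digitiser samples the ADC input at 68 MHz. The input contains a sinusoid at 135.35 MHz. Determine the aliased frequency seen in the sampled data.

135.35 MHz mod fs = 67.35 MHz.
67.35 MHz > fs/2 = 34 MHz, folds to fs − 67.35 MHz = 0.65 MHz.

0.65 MHz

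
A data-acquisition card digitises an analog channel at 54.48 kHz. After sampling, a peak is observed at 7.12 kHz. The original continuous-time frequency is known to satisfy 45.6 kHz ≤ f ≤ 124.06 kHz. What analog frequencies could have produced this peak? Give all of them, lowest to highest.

47.36 kHz, 61.6 kHz, 101.84 kHz, 116.08 kHz

Frequencies that alias to 7.12 kHz are k·fs ± 7.12 kHz for integer k ≥ 0.
k=0: 7.12 kHz.
k=1: 47.36 kHz, 61.6 kHz.
k=2: 101.84 kHz, 116.08 kHz.
k=3: 156.32 kHz, 170.56 kHz.
Within [45.6 kHz, 124.06 kHz]: 47.36 kHz, 61.6 kHz, 101.84 kHz, 116.08 kHz.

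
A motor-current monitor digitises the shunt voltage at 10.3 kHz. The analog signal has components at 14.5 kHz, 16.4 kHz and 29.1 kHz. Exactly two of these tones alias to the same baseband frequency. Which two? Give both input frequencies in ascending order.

fs/2 = 5.15 kHz.
14.5 kHz mod fs = 4.2 kHz.
4.2 kHz ≤ fs/2 = 5.15 kHz, appears at 4.2 kHz.
16.4 kHz mod fs = 6.1 kHz.
6.1 kHz > fs/2 = 5.15 kHz, folds to fs − 6.1 kHz = 4.2 kHz.
29.1 kHz mod fs = 8.5 kHz.
8.5 kHz > fs/2 = 5.15 kHz, folds to fs − 8.5 kHz = 1.8 kHz.
14.5 kHz and 16.4 kHz both map to 4.2 kHz.

14.5 kHz, 16.4 kHz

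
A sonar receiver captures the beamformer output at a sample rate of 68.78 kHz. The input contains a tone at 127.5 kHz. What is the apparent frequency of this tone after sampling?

127.5 kHz mod fs = 58.72 kHz.
58.72 kHz > fs/2 = 34.39 kHz, folds to fs − 58.72 kHz = 10.06 kHz.

10.06 kHz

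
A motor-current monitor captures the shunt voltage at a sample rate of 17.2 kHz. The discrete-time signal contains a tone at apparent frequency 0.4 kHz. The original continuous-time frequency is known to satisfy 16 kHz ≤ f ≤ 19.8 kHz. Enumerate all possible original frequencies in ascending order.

Frequencies that alias to 0.4 kHz are k·fs ± 0.4 kHz for integer k ≥ 0.
k=0: 0.4 kHz.
k=1: 16.8 kHz, 17.6 kHz.
k=2: 34 kHz, 34.8 kHz.
Within [16 kHz, 19.8 kHz]: 16.8 kHz, 17.6 kHz.

16.8 kHz, 17.6 kHz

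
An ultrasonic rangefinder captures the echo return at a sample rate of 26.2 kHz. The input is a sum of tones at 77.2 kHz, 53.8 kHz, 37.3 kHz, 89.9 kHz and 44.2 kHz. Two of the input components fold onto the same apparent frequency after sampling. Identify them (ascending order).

fs/2 = 13.1 kHz.
77.2 kHz mod fs = 24.8 kHz.
24.8 kHz > fs/2 = 13.1 kHz, folds to fs − 24.8 kHz = 1.4 kHz.
53.8 kHz mod fs = 1.4 kHz.
1.4 kHz ≤ fs/2 = 13.1 kHz, appears at 1.4 kHz.
37.3 kHz mod fs = 11.1 kHz.
11.1 kHz ≤ fs/2 = 13.1 kHz, appears at 11.1 kHz.
89.9 kHz mod fs = 11.3 kHz.
11.3 kHz ≤ fs/2 = 13.1 kHz, appears at 11.3 kHz.
44.2 kHz mod fs = 18 kHz.
18 kHz > fs/2 = 13.1 kHz, folds to fs − 18 kHz = 8.2 kHz.
53.8 kHz and 77.2 kHz both map to 1.4 kHz.

53.8 kHz, 77.2 kHz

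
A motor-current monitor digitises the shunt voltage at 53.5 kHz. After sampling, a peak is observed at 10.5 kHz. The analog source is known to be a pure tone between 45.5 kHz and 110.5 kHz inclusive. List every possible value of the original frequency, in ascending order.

Frequencies that alias to 10.5 kHz are k·fs ± 10.5 kHz for integer k ≥ 0.
k=0: 10.5 kHz.
k=1: 43 kHz, 64 kHz.
k=2: 96.5 kHz, 117.5 kHz.
k=3: 150 kHz, 171 kHz.
Within [45.5 kHz, 110.5 kHz]: 64 kHz, 96.5 kHz.

64 kHz, 96.5 kHz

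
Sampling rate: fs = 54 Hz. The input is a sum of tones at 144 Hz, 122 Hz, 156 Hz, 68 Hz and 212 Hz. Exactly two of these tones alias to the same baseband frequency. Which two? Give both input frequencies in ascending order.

fs/2 = 27 Hz.
144 Hz mod fs = 36 Hz.
36 Hz > fs/2 = 27 Hz, folds to fs − 36 Hz = 18 Hz.
122 Hz mod fs = 14 Hz.
14 Hz ≤ fs/2 = 27 Hz, appears at 14 Hz.
156 Hz mod fs = 48 Hz.
48 Hz > fs/2 = 27 Hz, folds to fs − 48 Hz = 6 Hz.
68 Hz mod fs = 14 Hz.
14 Hz ≤ fs/2 = 27 Hz, appears at 14 Hz.
212 Hz mod fs = 50 Hz.
50 Hz > fs/2 = 27 Hz, folds to fs − 50 Hz = 4 Hz.
68 Hz and 122 Hz both map to 14 Hz.

68 Hz, 122 Hz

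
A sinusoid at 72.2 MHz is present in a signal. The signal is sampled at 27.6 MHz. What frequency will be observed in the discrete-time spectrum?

72.2 MHz mod fs = 17 MHz.
17 MHz > fs/2 = 13.8 MHz, folds to fs − 17 MHz = 10.6 MHz.

10.6 MHz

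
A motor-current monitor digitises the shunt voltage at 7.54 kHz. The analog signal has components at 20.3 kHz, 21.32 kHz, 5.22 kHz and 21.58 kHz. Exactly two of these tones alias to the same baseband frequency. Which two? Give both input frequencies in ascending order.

fs/2 = 3.77 kHz.
20.3 kHz mod fs = 5.22 kHz.
5.22 kHz > fs/2 = 3.77 kHz, folds to fs − 5.22 kHz = 2.32 kHz.
21.32 kHz mod fs = 6.24 kHz.
6.24 kHz > fs/2 = 3.77 kHz, folds to fs − 6.24 kHz = 1.3 kHz.
5.22 kHz > fs/2 = 3.77 kHz, folds to fs − 5.22 kHz = 2.32 kHz.
21.58 kHz mod fs = 6.5 kHz.
6.5 kHz > fs/2 = 3.77 kHz, folds to fs − 6.5 kHz = 1.04 kHz.
5.22 kHz and 20.3 kHz both map to 2.32 kHz.

5.22 kHz, 20.3 kHz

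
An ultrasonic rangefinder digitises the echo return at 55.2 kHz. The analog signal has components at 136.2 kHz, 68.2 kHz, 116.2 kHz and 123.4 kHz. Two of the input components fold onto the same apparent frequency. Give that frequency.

13 kHz

fs/2 = 27.6 kHz.
136.2 kHz mod fs = 25.8 kHz.
25.8 kHz ≤ fs/2 = 27.6 kHz, appears at 25.8 kHz.
68.2 kHz mod fs = 13 kHz.
13 kHz ≤ fs/2 = 27.6 kHz, appears at 13 kHz.
116.2 kHz mod fs = 5.8 kHz.
5.8 kHz ≤ fs/2 = 27.6 kHz, appears at 5.8 kHz.
123.4 kHz mod fs = 13 kHz.
13 kHz ≤ fs/2 = 27.6 kHz, appears at 13 kHz.
68.2 kHz and 123.4 kHz both map to 13 kHz.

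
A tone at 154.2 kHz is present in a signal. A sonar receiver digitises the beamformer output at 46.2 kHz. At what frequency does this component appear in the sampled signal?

15.6 kHz

154.2 kHz mod fs = 15.6 kHz.
15.6 kHz ≤ fs/2 = 23.1 kHz, appears at 15.6 kHz.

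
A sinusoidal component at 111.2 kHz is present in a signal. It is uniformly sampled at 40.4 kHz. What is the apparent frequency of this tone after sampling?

10 kHz

111.2 kHz mod fs = 30.4 kHz.
30.4 kHz > fs/2 = 20.2 kHz, folds to fs − 30.4 kHz = 10 kHz.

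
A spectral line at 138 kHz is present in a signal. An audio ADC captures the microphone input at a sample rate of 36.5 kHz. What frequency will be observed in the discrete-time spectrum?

8 kHz

138 kHz mod fs = 28.5 kHz.
28.5 kHz > fs/2 = 18.25 kHz, folds to fs − 28.5 kHz = 8 kHz.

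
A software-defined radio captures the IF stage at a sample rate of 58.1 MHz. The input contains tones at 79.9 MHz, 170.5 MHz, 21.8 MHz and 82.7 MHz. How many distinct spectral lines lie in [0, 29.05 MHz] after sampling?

fs/2 = 29.05 MHz.
79.9 MHz mod fs = 21.8 MHz.
21.8 MHz ≤ fs/2 = 29.05 MHz, appears at 21.8 MHz.
170.5 MHz mod fs = 54.3 MHz.
54.3 MHz > fs/2 = 29.05 MHz, folds to fs − 54.3 MHz = 3.8 MHz.
21.8 MHz ≤ fs/2 = 29.05 MHz, passes unchanged.
82.7 MHz mod fs = 24.6 MHz.
24.6 MHz ≤ fs/2 = 29.05 MHz, appears at 24.6 MHz.
Distinct values: {3.8 MHz, 21.8 MHz, 24.6 MHz} → 3.

3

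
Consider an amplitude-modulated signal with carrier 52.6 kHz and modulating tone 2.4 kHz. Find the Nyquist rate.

110 kHz

AM sidebands sit at fc ± fm = 50.2 kHz and 55 kHz.
Highest-frequency component: 55 kHz.
Nyquist rate = 2 × 55 kHz = 110 kHz.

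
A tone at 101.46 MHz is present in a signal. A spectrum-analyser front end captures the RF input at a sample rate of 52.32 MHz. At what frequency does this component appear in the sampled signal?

101.46 MHz mod fs = 49.14 MHz.
49.14 MHz > fs/2 = 26.16 MHz, folds to fs − 49.14 MHz = 3.18 MHz.

3.18 MHz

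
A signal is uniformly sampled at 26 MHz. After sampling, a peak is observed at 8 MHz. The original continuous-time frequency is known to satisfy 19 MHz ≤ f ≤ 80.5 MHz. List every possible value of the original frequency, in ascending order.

34 MHz, 44 MHz, 60 MHz, 70 MHz

Frequencies that alias to 8 MHz are k·fs ± 8 MHz for integer k ≥ 0.
k=0: 8 MHz.
k=1: 18 MHz, 34 MHz.
k=2: 44 MHz, 60 MHz.
k=3: 70 MHz, 86 MHz.
k=4: 96 MHz, 112 MHz.
Within [19 MHz, 80.5 MHz]: 34 MHz, 44 MHz, 60 MHz, 70 MHz.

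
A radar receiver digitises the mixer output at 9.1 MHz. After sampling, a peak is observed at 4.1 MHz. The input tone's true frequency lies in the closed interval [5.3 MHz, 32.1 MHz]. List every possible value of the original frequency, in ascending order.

13.2 MHz, 14.1 MHz, 22.3 MHz, 23.2 MHz, 31.4 MHz

Frequencies that alias to 4.1 MHz are k·fs ± 4.1 MHz for integer k ≥ 0.
k=0: 4.1 MHz.
k=1: 5 MHz, 13.2 MHz.
k=2: 14.1 MHz, 22.3 MHz.
k=3: 23.2 MHz, 31.4 MHz.
k=4: 32.3 MHz, 40.5 MHz.
Within [5.3 MHz, 32.1 MHz]: 13.2 MHz, 14.1 MHz, 22.3 MHz, 23.2 MHz, 31.4 MHz.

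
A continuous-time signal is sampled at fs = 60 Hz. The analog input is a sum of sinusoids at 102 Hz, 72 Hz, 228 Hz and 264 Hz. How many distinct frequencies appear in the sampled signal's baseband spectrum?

fs/2 = 30 Hz.
102 Hz mod fs = 42 Hz.
42 Hz > fs/2 = 30 Hz, folds to fs − 42 Hz = 18 Hz.
72 Hz mod fs = 12 Hz.
12 Hz ≤ fs/2 = 30 Hz, appears at 12 Hz.
228 Hz mod fs = 48 Hz.
48 Hz > fs/2 = 30 Hz, folds to fs − 48 Hz = 12 Hz.
264 Hz mod fs = 24 Hz.
24 Hz ≤ fs/2 = 30 Hz, appears at 24 Hz.
Distinct values: {12 Hz, 18 Hz, 24 Hz} → 3.

3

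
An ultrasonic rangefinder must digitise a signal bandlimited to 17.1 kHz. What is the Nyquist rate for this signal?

Nyquist rate = 2 × 17.1 kHz = 34.2 kHz.

34.2 kHz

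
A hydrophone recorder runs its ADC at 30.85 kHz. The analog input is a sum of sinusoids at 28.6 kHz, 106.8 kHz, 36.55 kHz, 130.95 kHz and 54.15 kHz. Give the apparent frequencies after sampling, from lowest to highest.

fs/2 = 15.425 kHz.
28.6 kHz > fs/2 = 15.425 kHz, folds to fs − 28.6 kHz = 2.25 kHz.
106.8 kHz mod fs = 14.25 kHz.
14.25 kHz ≤ fs/2 = 15.425 kHz, appears at 14.25 kHz.
36.55 kHz mod fs = 5.7 kHz.
5.7 kHz ≤ fs/2 = 15.425 kHz, appears at 5.7 kHz.
130.95 kHz mod fs = 7.55 kHz.
7.55 kHz ≤ fs/2 = 15.425 kHz, appears at 7.55 kHz.
54.15 kHz mod fs = 23.3 kHz.
23.3 kHz > fs/2 = 15.425 kHz, folds to fs − 23.3 kHz = 7.55 kHz.
Distinct values: {2.25 kHz, 5.7 kHz, 7.55 kHz, 14.25 kHz}.

2.25 kHz, 5.7 kHz, 7.55 kHz, 14.25 kHz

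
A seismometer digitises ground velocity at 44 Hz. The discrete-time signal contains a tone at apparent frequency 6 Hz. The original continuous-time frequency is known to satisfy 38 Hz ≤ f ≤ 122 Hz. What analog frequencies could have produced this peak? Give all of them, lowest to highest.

38 Hz, 50 Hz, 82 Hz, 94 Hz

Frequencies that alias to 6 Hz are k·fs ± 6 Hz for integer k ≥ 0.
k=0: 6 Hz.
k=1: 38 Hz, 50 Hz.
k=2: 82 Hz, 94 Hz.
k=3: 126 Hz, 138 Hz.
Within [38 Hz, 122 Hz]: 38 Hz, 50 Hz, 82 Hz, 94 Hz.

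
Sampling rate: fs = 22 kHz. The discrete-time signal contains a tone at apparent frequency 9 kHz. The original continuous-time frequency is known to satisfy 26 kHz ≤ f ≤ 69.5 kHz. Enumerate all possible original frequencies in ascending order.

31 kHz, 35 kHz, 53 kHz, 57 kHz

Frequencies that alias to 9 kHz are k·fs ± 9 kHz for integer k ≥ 0.
k=0: 9 kHz.
k=1: 13 kHz, 31 kHz.
k=2: 35 kHz, 53 kHz.
k=3: 57 kHz, 75 kHz.
k=4: 79 kHz, 97 kHz.
Within [26 kHz, 69.5 kHz]: 31 kHz, 35 kHz, 53 kHz, 57 kHz.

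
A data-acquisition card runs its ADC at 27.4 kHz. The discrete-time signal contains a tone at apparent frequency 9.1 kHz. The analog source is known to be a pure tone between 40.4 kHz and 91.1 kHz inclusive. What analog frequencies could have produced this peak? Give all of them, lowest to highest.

45.7 kHz, 63.9 kHz, 73.1 kHz

Frequencies that alias to 9.1 kHz are k·fs ± 9.1 kHz for integer k ≥ 0.
k=0: 9.1 kHz.
k=1: 18.3 kHz, 36.5 kHz.
k=2: 45.7 kHz, 63.9 kHz.
k=3: 73.1 kHz, 91.3 kHz.
k=4: 100.5 kHz, 118.7 kHz.
Within [40.4 kHz, 91.1 kHz]: 45.7 kHz, 63.9 kHz, 73.1 kHz.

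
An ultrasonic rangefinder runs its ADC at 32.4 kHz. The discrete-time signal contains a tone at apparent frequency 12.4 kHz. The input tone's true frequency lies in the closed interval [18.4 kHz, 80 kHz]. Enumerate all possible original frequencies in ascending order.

Frequencies that alias to 12.4 kHz are k·fs ± 12.4 kHz for integer k ≥ 0.
k=0: 12.4 kHz.
k=1: 20 kHz, 44.8 kHz.
k=2: 52.4 kHz, 77.2 kHz.
k=3: 84.8 kHz, 109.6 kHz.
Within [18.4 kHz, 80 kHz]: 20 kHz, 44.8 kHz, 52.4 kHz, 77.2 kHz.

20 kHz, 44.8 kHz, 52.4 kHz, 77.2 kHz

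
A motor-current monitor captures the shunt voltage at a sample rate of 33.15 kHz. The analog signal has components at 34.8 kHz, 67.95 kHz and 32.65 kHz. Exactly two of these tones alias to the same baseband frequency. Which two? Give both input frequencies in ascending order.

fs/2 = 16.575 kHz.
34.8 kHz mod fs = 1.65 kHz.
1.65 kHz ≤ fs/2 = 16.575 kHz, appears at 1.65 kHz.
67.95 kHz mod fs = 1.65 kHz.
1.65 kHz ≤ fs/2 = 16.575 kHz, appears at 1.65 kHz.
32.65 kHz > fs/2 = 16.575 kHz, folds to fs − 32.65 kHz = 0.5 kHz.
34.8 kHz and 67.95 kHz both map to 1.65 kHz.

34.8 kHz, 67.95 kHz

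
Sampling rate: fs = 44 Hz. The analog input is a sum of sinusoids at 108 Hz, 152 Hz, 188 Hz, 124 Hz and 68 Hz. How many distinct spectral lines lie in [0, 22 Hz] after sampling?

3

fs/2 = 22 Hz.
108 Hz mod fs = 20 Hz.
20 Hz ≤ fs/2 = 22 Hz, appears at 20 Hz.
152 Hz mod fs = 20 Hz.
20 Hz ≤ fs/2 = 22 Hz, appears at 20 Hz.
188 Hz mod fs = 12 Hz.
12 Hz ≤ fs/2 = 22 Hz, appears at 12 Hz.
124 Hz mod fs = 36 Hz.
36 Hz > fs/2 = 22 Hz, folds to fs − 36 Hz = 8 Hz.
68 Hz mod fs = 24 Hz.
24 Hz > fs/2 = 22 Hz, folds to fs − 24 Hz = 20 Hz.
Distinct values: {8 Hz, 12 Hz, 20 Hz} → 3.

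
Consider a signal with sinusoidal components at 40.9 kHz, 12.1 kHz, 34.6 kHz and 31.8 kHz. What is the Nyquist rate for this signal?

Highest-frequency component: 40.9 kHz.
Nyquist rate = 2 × 40.9 kHz = 81.8 kHz.

81.8 kHz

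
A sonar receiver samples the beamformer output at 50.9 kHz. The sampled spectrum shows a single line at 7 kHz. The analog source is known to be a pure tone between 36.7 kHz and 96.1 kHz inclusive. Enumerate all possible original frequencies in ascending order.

Frequencies that alias to 7 kHz are k·fs ± 7 kHz for integer k ≥ 0.
k=0: 7 kHz.
k=1: 43.9 kHz, 57.9 kHz.
k=2: 94.8 kHz, 108.8 kHz.
k=3: 145.7 kHz, 159.7 kHz.
Within [36.7 kHz, 96.1 kHz]: 43.9 kHz, 57.9 kHz, 94.8 kHz.

43.9 kHz, 57.9 kHz, 94.8 kHz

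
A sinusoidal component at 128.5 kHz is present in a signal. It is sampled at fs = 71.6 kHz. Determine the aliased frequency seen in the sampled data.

14.7 kHz

128.5 kHz mod fs = 56.9 kHz.
56.9 kHz > fs/2 = 35.8 kHz, folds to fs − 56.9 kHz = 14.7 kHz.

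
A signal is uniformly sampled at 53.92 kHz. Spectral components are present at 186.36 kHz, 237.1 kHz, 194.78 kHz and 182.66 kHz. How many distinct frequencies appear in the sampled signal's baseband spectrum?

fs/2 = 26.96 kHz.
186.36 kHz mod fs = 24.6 kHz.
24.6 kHz ≤ fs/2 = 26.96 kHz, appears at 24.6 kHz.
237.1 kHz mod fs = 21.42 kHz.
21.42 kHz ≤ fs/2 = 26.96 kHz, appears at 21.42 kHz.
194.78 kHz mod fs = 33.02 kHz.
33.02 kHz > fs/2 = 26.96 kHz, folds to fs − 33.02 kHz = 20.9 kHz.
182.66 kHz mod fs = 20.9 kHz.
20.9 kHz ≤ fs/2 = 26.96 kHz, appears at 20.9 kHz.
Distinct values: {20.9 kHz, 21.42 kHz, 24.6 kHz} → 3.

3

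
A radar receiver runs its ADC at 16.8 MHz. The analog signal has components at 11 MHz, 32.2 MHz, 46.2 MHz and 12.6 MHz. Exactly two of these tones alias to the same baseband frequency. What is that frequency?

fs/2 = 8.4 MHz.
11 MHz > fs/2 = 8.4 MHz, folds to fs − 11 MHz = 5.8 MHz.
32.2 MHz mod fs = 15.4 MHz.
15.4 MHz > fs/2 = 8.4 MHz, folds to fs − 15.4 MHz = 1.4 MHz.
46.2 MHz mod fs = 12.6 MHz.
12.6 MHz > fs/2 = 8.4 MHz, folds to fs − 12.6 MHz = 4.2 MHz.
12.6 MHz > fs/2 = 8.4 MHz, folds to fs − 12.6 MHz = 4.2 MHz.
12.6 MHz and 46.2 MHz both map to 4.2 MHz.

4.2 MHz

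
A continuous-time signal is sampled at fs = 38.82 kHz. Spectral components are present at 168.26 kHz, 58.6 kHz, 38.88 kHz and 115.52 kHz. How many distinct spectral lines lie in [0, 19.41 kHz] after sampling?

4

fs/2 = 19.41 kHz.
168.26 kHz mod fs = 12.98 kHz.
12.98 kHz ≤ fs/2 = 19.41 kHz, appears at 12.98 kHz.
58.6 kHz mod fs = 19.78 kHz.
19.78 kHz > fs/2 = 19.41 kHz, folds to fs − 19.78 kHz = 19.04 kHz.
38.88 kHz mod fs = 0.06 kHz.
0.06 kHz ≤ fs/2 = 19.41 kHz, appears at 0.06 kHz.
115.52 kHz mod fs = 37.88 kHz.
37.88 kHz > fs/2 = 19.41 kHz, folds to fs − 37.88 kHz = 0.94 kHz.
Distinct values: {0.06 kHz, 0.94 kHz, 12.98 kHz, 19.04 kHz} → 4.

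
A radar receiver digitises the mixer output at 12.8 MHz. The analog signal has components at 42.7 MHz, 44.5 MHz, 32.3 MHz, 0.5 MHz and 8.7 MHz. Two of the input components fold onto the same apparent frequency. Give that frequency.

6.1 MHz

fs/2 = 6.4 MHz.
42.7 MHz mod fs = 4.3 MHz.
4.3 MHz ≤ fs/2 = 6.4 MHz, appears at 4.3 MHz.
44.5 MHz mod fs = 6.1 MHz.
6.1 MHz ≤ fs/2 = 6.4 MHz, appears at 6.1 MHz.
32.3 MHz mod fs = 6.7 MHz.
6.7 MHz > fs/2 = 6.4 MHz, folds to fs − 6.7 MHz = 6.1 MHz.
0.5 MHz ≤ fs/2 = 6.4 MHz, passes unchanged.
8.7 MHz > fs/2 = 6.4 MHz, folds to fs − 8.7 MHz = 4.1 MHz.
32.3 MHz and 44.5 MHz both map to 6.1 MHz.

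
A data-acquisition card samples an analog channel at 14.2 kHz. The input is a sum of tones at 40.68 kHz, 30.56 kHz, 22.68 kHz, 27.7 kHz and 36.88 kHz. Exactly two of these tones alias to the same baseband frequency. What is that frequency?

5.72 kHz

fs/2 = 7.1 kHz.
40.68 kHz mod fs = 12.28 kHz.
12.28 kHz > fs/2 = 7.1 kHz, folds to fs − 12.28 kHz = 1.92 kHz.
30.56 kHz mod fs = 2.16 kHz.
2.16 kHz ≤ fs/2 = 7.1 kHz, appears at 2.16 kHz.
22.68 kHz mod fs = 8.48 kHz.
8.48 kHz > fs/2 = 7.1 kHz, folds to fs − 8.48 kHz = 5.72 kHz.
27.7 kHz mod fs = 13.5 kHz.
13.5 kHz > fs/2 = 7.1 kHz, folds to fs − 13.5 kHz = 0.7 kHz.
36.88 kHz mod fs = 8.48 kHz.
8.48 kHz > fs/2 = 7.1 kHz, folds to fs − 8.48 kHz = 5.72 kHz.
22.68 kHz and 36.88 kHz both map to 5.72 kHz.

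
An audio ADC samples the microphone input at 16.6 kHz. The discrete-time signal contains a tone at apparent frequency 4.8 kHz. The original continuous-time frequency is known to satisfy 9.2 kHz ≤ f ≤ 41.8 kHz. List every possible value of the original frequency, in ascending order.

11.8 kHz, 21.4 kHz, 28.4 kHz, 38 kHz

Frequencies that alias to 4.8 kHz are k·fs ± 4.8 kHz for integer k ≥ 0.
k=0: 4.8 kHz.
k=1: 11.8 kHz, 21.4 kHz.
k=2: 28.4 kHz, 38 kHz.
k=3: 45 kHz, 54.6 kHz.
Within [9.2 kHz, 41.8 kHz]: 11.8 kHz, 21.4 kHz, 28.4 kHz, 38 kHz.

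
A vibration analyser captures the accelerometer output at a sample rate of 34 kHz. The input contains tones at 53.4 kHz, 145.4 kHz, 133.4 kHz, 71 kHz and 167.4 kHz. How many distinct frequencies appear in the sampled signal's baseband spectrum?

4

fs/2 = 17 kHz.
53.4 kHz mod fs = 19.4 kHz.
19.4 kHz > fs/2 = 17 kHz, folds to fs − 19.4 kHz = 14.6 kHz.
145.4 kHz mod fs = 9.4 kHz.
9.4 kHz ≤ fs/2 = 17 kHz, appears at 9.4 kHz.
133.4 kHz mod fs = 31.4 kHz.
31.4 kHz > fs/2 = 17 kHz, folds to fs − 31.4 kHz = 2.6 kHz.
71 kHz mod fs = 3 kHz.
3 kHz ≤ fs/2 = 17 kHz, appears at 3 kHz.
167.4 kHz mod fs = 31.4 kHz.
31.4 kHz > fs/2 = 17 kHz, folds to fs − 31.4 kHz = 2.6 kHz.
Distinct values: {2.6 kHz, 3 kHz, 9.4 kHz, 14.6 kHz} → 4.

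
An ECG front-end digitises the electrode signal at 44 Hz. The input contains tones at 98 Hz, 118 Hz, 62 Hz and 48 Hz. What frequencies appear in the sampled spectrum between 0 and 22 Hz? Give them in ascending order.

4 Hz, 10 Hz, 14 Hz, 18 Hz

fs/2 = 22 Hz.
98 Hz mod fs = 10 Hz.
10 Hz ≤ fs/2 = 22 Hz, appears at 10 Hz.
118 Hz mod fs = 30 Hz.
30 Hz > fs/2 = 22 Hz, folds to fs − 30 Hz = 14 Hz.
62 Hz mod fs = 18 Hz.
18 Hz ≤ fs/2 = 22 Hz, appears at 18 Hz.
48 Hz mod fs = 4 Hz.
4 Hz ≤ fs/2 = 22 Hz, appears at 4 Hz.
Distinct values: {4 Hz, 10 Hz, 14 Hz, 18 Hz}.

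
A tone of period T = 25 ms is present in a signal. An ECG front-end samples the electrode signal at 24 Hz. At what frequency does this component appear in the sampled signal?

8 Hz

T = 25 ms → f = 1/T = 40 Hz.
40 Hz mod fs = 16 Hz.
16 Hz > fs/2 = 12 Hz, folds to fs − 16 Hz = 8 Hz.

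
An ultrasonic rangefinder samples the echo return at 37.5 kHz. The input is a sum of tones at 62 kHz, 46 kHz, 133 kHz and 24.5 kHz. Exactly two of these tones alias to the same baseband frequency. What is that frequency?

fs/2 = 18.75 kHz.
62 kHz mod fs = 24.5 kHz.
24.5 kHz > fs/2 = 18.75 kHz, folds to fs − 24.5 kHz = 13 kHz.
46 kHz mod fs = 8.5 kHz.
8.5 kHz ≤ fs/2 = 18.75 kHz, appears at 8.5 kHz.
133 kHz mod fs = 20.5 kHz.
20.5 kHz > fs/2 = 18.75 kHz, folds to fs − 20.5 kHz = 17 kHz.
24.5 kHz > fs/2 = 18.75 kHz, folds to fs − 24.5 kHz = 13 kHz.
24.5 kHz and 62 kHz both map to 13 kHz.

13 kHz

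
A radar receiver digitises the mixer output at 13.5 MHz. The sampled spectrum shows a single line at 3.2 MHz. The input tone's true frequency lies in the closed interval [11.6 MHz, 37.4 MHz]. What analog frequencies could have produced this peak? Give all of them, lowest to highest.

Frequencies that alias to 3.2 MHz are k·fs ± 3.2 MHz for integer k ≥ 0.
k=0: 3.2 MHz.
k=1: 10.3 MHz, 16.7 MHz.
k=2: 23.8 MHz, 30.2 MHz.
k=3: 37.3 MHz, 43.7 MHz.
k=4: 50.8 MHz, 57.2 MHz.
Within [11.6 MHz, 37.4 MHz]: 16.7 MHz, 23.8 MHz, 30.2 MHz, 37.3 MHz.

16.7 MHz, 23.8 MHz, 30.2 MHz, 37.3 MHz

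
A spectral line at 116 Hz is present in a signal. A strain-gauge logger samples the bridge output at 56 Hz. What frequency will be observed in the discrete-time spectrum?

116 Hz mod fs = 4 Hz.
4 Hz ≤ fs/2 = 28 Hz, appears at 4 Hz.

4 Hz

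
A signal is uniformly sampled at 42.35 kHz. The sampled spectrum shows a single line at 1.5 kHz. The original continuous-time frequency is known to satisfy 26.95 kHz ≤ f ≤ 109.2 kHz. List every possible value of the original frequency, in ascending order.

Frequencies that alias to 1.5 kHz are k·fs ± 1.5 kHz for integer k ≥ 0.
k=0: 1.5 kHz.
k=1: 40.85 kHz, 43.85 kHz.
k=2: 83.2 kHz, 86.2 kHz.
k=3: 125.55 kHz, 128.55 kHz.
Within [26.95 kHz, 109.2 kHz]: 40.85 kHz, 43.85 kHz, 83.2 kHz, 86.2 kHz.

40.85 kHz, 43.85 kHz, 83.2 kHz, 86.2 kHz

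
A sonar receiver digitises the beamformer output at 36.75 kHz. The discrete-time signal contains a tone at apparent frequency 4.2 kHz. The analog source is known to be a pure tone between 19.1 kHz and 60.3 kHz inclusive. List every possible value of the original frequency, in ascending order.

32.55 kHz, 40.95 kHz

Frequencies that alias to 4.2 kHz are k·fs ± 4.2 kHz for integer k ≥ 0.
k=0: 4.2 kHz.
k=1: 32.55 kHz, 40.95 kHz.
k=2: 69.3 kHz, 77.7 kHz.
Within [19.1 kHz, 60.3 kHz]: 32.55 kHz, 40.95 kHz.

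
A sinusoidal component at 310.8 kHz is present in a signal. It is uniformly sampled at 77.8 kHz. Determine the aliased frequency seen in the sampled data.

0.4 kHz

310.8 kHz mod fs = 77.4 kHz.
77.4 kHz > fs/2 = 38.9 kHz, folds to fs − 77.4 kHz = 0.4 kHz.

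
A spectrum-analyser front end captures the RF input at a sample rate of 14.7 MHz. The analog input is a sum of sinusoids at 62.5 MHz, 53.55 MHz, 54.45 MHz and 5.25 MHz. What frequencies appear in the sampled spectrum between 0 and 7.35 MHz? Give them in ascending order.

fs/2 = 7.35 MHz.
62.5 MHz mod fs = 3.7 MHz.
3.7 MHz ≤ fs/2 = 7.35 MHz, appears at 3.7 MHz.
53.55 MHz mod fs = 9.45 MHz.
9.45 MHz > fs/2 = 7.35 MHz, folds to fs − 9.45 MHz = 5.25 MHz.
54.45 MHz mod fs = 10.35 MHz.
10.35 MHz > fs/2 = 7.35 MHz, folds to fs − 10.35 MHz = 4.35 MHz.
5.25 MHz ≤ fs/2 = 7.35 MHz, passes unchanged.
Distinct values: {3.7 MHz, 4.35 MHz, 5.25 MHz}.

3.7 MHz, 4.35 MHz, 5.25 MHz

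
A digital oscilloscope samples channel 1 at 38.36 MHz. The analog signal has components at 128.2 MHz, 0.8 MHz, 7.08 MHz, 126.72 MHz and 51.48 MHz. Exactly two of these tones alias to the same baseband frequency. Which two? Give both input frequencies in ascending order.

fs/2 = 19.18 MHz.
128.2 MHz mod fs = 13.12 MHz.
13.12 MHz ≤ fs/2 = 19.18 MHz, appears at 13.12 MHz.
0.8 MHz ≤ fs/2 = 19.18 MHz, passes unchanged.
7.08 MHz ≤ fs/2 = 19.18 MHz, passes unchanged.
126.72 MHz mod fs = 11.64 MHz.
11.64 MHz ≤ fs/2 = 19.18 MHz, appears at 11.64 MHz.
51.48 MHz mod fs = 13.12 MHz.
13.12 MHz ≤ fs/2 = 19.18 MHz, appears at 13.12 MHz.
51.48 MHz and 128.2 MHz both map to 13.12 MHz.

51.48 MHz, 128.2 MHz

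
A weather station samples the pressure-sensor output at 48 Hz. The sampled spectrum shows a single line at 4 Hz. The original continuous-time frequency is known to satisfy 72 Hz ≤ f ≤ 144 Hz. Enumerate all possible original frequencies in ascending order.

Frequencies that alias to 4 Hz are k·fs ± 4 Hz for integer k ≥ 0.
k=0: 4 Hz.
k=1: 44 Hz, 52 Hz.
k=2: 92 Hz, 100 Hz.
k=3: 140 Hz, 148 Hz.
k=4: 188 Hz, 196 Hz.
Within [72 Hz, 144 Hz]: 92 Hz, 100 Hz, 140 Hz.

92 Hz, 100 Hz, 140 Hz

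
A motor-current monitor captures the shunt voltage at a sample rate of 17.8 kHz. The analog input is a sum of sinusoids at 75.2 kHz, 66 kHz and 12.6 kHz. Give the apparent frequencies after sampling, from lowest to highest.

fs/2 = 8.9 kHz.
75.2 kHz mod fs = 4 kHz.
4 kHz ≤ fs/2 = 8.9 kHz, appears at 4 kHz.
66 kHz mod fs = 12.6 kHz.
12.6 kHz > fs/2 = 8.9 kHz, folds to fs − 12.6 kHz = 5.2 kHz.
12.6 kHz > fs/2 = 8.9 kHz, folds to fs − 12.6 kHz = 5.2 kHz.
Distinct values: {4 kHz, 5.2 kHz}.

4 kHz, 5.2 kHz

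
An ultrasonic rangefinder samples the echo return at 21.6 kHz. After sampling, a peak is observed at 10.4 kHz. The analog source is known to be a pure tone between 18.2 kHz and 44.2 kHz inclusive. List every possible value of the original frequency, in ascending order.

32 kHz, 32.8 kHz

Frequencies that alias to 10.4 kHz are k·fs ± 10.4 kHz for integer k ≥ 0.
k=0: 10.4 kHz.
k=1: 11.2 kHz, 32 kHz.
k=2: 32.8 kHz, 53.6 kHz.
k=3: 54.4 kHz, 75.2 kHz.
Within [18.2 kHz, 44.2 kHz]: 32 kHz, 32.8 kHz.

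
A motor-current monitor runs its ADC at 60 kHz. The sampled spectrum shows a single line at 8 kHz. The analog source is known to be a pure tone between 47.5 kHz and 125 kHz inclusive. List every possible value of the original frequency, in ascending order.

52 kHz, 68 kHz, 112 kHz

Frequencies that alias to 8 kHz are k·fs ± 8 kHz for integer k ≥ 0.
k=0: 8 kHz.
k=1: 52 kHz, 68 kHz.
k=2: 112 kHz, 128 kHz.
k=3: 172 kHz, 188 kHz.
Within [47.5 kHz, 125 kHz]: 52 kHz, 68 kHz, 112 kHz.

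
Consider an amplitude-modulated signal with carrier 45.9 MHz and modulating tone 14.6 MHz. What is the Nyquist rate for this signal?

AM sidebands sit at fc ± fm = 31.3 MHz and 60.5 MHz.
Highest-frequency component: 60.5 MHz.
Nyquist rate = 2 × 60.5 MHz = 121 MHz.

121 MHz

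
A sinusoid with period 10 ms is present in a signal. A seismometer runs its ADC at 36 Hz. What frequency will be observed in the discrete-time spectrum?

T = 10 ms → f = 1/T = 100 Hz.
100 Hz mod fs = 28 Hz.
28 Hz > fs/2 = 18 Hz, folds to fs − 28 Hz = 8 Hz.

8 Hz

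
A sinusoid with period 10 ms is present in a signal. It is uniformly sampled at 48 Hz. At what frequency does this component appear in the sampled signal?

4 Hz

T = 10 ms → f = 1/T = 100 Hz.
100 Hz mod fs = 4 Hz.
4 Hz ≤ fs/2 = 24 Hz, appears at 4 Hz.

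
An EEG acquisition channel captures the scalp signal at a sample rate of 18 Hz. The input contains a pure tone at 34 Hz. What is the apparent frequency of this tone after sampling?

2 Hz

34 Hz mod fs = 16 Hz.
16 Hz > fs/2 = 9 Hz, folds to fs − 16 Hz = 2 Hz.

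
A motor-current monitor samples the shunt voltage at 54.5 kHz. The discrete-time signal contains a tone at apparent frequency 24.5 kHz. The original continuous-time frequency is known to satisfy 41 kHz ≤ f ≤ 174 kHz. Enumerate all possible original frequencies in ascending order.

Frequencies that alias to 24.5 kHz are k·fs ± 24.5 kHz for integer k ≥ 0.
k=0: 24.5 kHz.
k=1: 30 kHz, 79 kHz.
k=2: 84.5 kHz, 133.5 kHz.
k=3: 139 kHz, 188 kHz.
k=4: 193.5 kHz, 242.5 kHz.
Within [41 kHz, 174 kHz]: 79 kHz, 84.5 kHz, 133.5 kHz, 139 kHz.

79 kHz, 84.5 kHz, 133.5 kHz, 139 kHz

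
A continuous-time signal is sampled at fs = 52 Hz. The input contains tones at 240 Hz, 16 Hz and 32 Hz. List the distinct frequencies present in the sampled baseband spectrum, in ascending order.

fs/2 = 26 Hz.
240 Hz mod fs = 32 Hz.
32 Hz > fs/2 = 26 Hz, folds to fs − 32 Hz = 20 Hz.
16 Hz ≤ fs/2 = 26 Hz, passes unchanged.
32 Hz > fs/2 = 26 Hz, folds to fs − 32 Hz = 20 Hz.
Distinct values: {16 Hz, 20 Hz}.

16 Hz, 20 Hz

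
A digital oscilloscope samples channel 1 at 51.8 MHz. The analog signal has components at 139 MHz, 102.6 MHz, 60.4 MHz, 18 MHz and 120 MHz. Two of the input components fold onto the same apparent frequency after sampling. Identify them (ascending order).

120 MHz, 139 MHz

fs/2 = 25.9 MHz.
139 MHz mod fs = 35.4 MHz.
35.4 MHz > fs/2 = 25.9 MHz, folds to fs − 35.4 MHz = 16.4 MHz.
102.6 MHz mod fs = 50.8 MHz.
50.8 MHz > fs/2 = 25.9 MHz, folds to fs − 50.8 MHz = 1 MHz.
60.4 MHz mod fs = 8.6 MHz.
8.6 MHz ≤ fs/2 = 25.9 MHz, appears at 8.6 MHz.
18 MHz ≤ fs/2 = 25.9 MHz, passes unchanged.
120 MHz mod fs = 16.4 MHz.
16.4 MHz ≤ fs/2 = 25.9 MHz, appears at 16.4 MHz.
120 MHz and 139 MHz both map to 16.4 MHz.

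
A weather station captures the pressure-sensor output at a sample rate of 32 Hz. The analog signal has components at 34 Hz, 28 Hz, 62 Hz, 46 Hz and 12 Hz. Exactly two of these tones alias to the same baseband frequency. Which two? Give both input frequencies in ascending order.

34 Hz, 62 Hz

fs/2 = 16 Hz.
34 Hz mod fs = 2 Hz.
2 Hz ≤ fs/2 = 16 Hz, appears at 2 Hz.
28 Hz > fs/2 = 16 Hz, folds to fs − 28 Hz = 4 Hz.
62 Hz mod fs = 30 Hz.
30 Hz > fs/2 = 16 Hz, folds to fs − 30 Hz = 2 Hz.
46 Hz mod fs = 14 Hz.
14 Hz ≤ fs/2 = 16 Hz, appears at 14 Hz.
12 Hz ≤ fs/2 = 16 Hz, passes unchanged.
34 Hz and 62 Hz both map to 2 Hz.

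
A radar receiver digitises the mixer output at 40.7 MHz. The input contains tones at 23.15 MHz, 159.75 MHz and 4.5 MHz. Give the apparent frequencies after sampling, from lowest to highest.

fs/2 = 20.35 MHz.
23.15 MHz > fs/2 = 20.35 MHz, folds to fs − 23.15 MHz = 17.55 MHz.
159.75 MHz mod fs = 37.65 MHz.
37.65 MHz > fs/2 = 20.35 MHz, folds to fs − 37.65 MHz = 3.05 MHz.
4.5 MHz ≤ fs/2 = 20.35 MHz, passes unchanged.
Distinct values: {3.05 MHz, 4.5 MHz, 17.55 MHz}.

3.05 MHz, 4.5 MHz, 17.55 MHz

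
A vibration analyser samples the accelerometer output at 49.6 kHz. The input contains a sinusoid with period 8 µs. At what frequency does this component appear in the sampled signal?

23.8 kHz

T = 8 µs → f = 1/T = 125 kHz.
125 kHz mod fs = 25.8 kHz.
25.8 kHz > fs/2 = 24.8 kHz, folds to fs − 25.8 kHz = 23.8 kHz.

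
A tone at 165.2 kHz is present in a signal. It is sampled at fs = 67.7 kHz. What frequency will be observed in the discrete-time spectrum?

165.2 kHz mod fs = 29.8 kHz.
29.8 kHz ≤ fs/2 = 33.85 kHz, appears at 29.8 kHz.

29.8 kHz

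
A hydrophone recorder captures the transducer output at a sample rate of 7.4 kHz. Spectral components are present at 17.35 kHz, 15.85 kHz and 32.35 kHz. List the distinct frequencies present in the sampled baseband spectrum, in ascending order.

1.05 kHz, 2.55 kHz, 2.75 kHz

fs/2 = 3.7 kHz.
17.35 kHz mod fs = 2.55 kHz.
2.55 kHz ≤ fs/2 = 3.7 kHz, appears at 2.55 kHz.
15.85 kHz mod fs = 1.05 kHz.
1.05 kHz ≤ fs/2 = 3.7 kHz, appears at 1.05 kHz.
32.35 kHz mod fs = 2.75 kHz.
2.75 kHz ≤ fs/2 = 3.7 kHz, appears at 2.75 kHz.
Distinct values: {1.05 kHz, 2.55 kHz, 2.75 kHz}.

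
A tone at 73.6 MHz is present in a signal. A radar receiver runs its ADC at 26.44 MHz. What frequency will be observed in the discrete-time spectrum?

73.6 MHz mod fs = 20.72 MHz.
20.72 MHz > fs/2 = 13.22 MHz, folds to fs − 20.72 MHz = 5.72 MHz.

5.72 MHz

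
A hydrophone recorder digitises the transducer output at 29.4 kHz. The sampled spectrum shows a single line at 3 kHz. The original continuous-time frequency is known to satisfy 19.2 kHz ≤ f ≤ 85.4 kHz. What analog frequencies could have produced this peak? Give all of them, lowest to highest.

Frequencies that alias to 3 kHz are k·fs ± 3 kHz for integer k ≥ 0.
k=0: 3 kHz.
k=1: 26.4 kHz, 32.4 kHz.
k=2: 55.8 kHz, 61.8 kHz.
k=3: 85.2 kHz, 91.2 kHz.
k=4: 114.6 kHz, 120.6 kHz.
Within [19.2 kHz, 85.4 kHz]: 26.4 kHz, 32.4 kHz, 55.8 kHz, 61.8 kHz, 85.2 kHz.

26.4 kHz, 32.4 kHz, 55.8 kHz, 61.8 kHz, 85.2 kHz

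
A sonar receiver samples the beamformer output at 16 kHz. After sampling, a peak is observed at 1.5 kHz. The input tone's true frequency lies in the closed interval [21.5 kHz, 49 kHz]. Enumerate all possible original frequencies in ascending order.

30.5 kHz, 33.5 kHz, 46.5 kHz

Frequencies that alias to 1.5 kHz are k·fs ± 1.5 kHz for integer k ≥ 0.
k=0: 1.5 kHz.
k=1: 14.5 kHz, 17.5 kHz.
k=2: 30.5 kHz, 33.5 kHz.
k=3: 46.5 kHz, 49.5 kHz.
k=4: 62.5 kHz, 65.5 kHz.
Within [21.5 kHz, 49 kHz]: 30.5 kHz, 33.5 kHz, 46.5 kHz.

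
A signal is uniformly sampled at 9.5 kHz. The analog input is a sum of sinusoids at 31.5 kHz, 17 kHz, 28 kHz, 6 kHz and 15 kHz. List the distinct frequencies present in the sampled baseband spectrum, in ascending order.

fs/2 = 4.75 kHz.
31.5 kHz mod fs = 3 kHz.
3 kHz ≤ fs/2 = 4.75 kHz, appears at 3 kHz.
17 kHz mod fs = 7.5 kHz.
7.5 kHz > fs/2 = 4.75 kHz, folds to fs − 7.5 kHz = 2 kHz.
28 kHz mod fs = 9 kHz.
9 kHz > fs/2 = 4.75 kHz, folds to fs − 9 kHz = 0.5 kHz.
6 kHz > fs/2 = 4.75 kHz, folds to fs − 6 kHz = 3.5 kHz.
15 kHz mod fs = 5.5 kHz.
5.5 kHz > fs/2 = 4.75 kHz, folds to fs − 5.5 kHz = 4 kHz.
Distinct values: {0.5 kHz, 2 kHz, 3 kHz, 3.5 kHz, 4 kHz}.

0.5 kHz, 2 kHz, 3 kHz, 3.5 kHz, 4 kHz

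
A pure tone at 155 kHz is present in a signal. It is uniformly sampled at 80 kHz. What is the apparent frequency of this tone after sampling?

155 kHz mod fs = 75 kHz.
75 kHz > fs/2 = 40 kHz, folds to fs − 75 kHz = 5 kHz.

5 kHz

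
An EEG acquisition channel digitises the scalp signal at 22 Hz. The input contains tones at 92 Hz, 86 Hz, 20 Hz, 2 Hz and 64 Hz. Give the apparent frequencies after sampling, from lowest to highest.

2 Hz, 4 Hz

fs/2 = 11 Hz.
92 Hz mod fs = 4 Hz.
4 Hz ≤ fs/2 = 11 Hz, appears at 4 Hz.
86 Hz mod fs = 20 Hz.
20 Hz > fs/2 = 11 Hz, folds to fs − 20 Hz = 2 Hz.
20 Hz > fs/2 = 11 Hz, folds to fs − 20 Hz = 2 Hz.
2 Hz ≤ fs/2 = 11 Hz, passes unchanged.
64 Hz mod fs = 20 Hz.
20 Hz > fs/2 = 11 Hz, folds to fs − 20 Hz = 2 Hz.
Distinct values: {2 Hz, 4 Hz}.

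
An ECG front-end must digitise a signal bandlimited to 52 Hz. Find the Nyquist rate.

Nyquist rate = 2 × 52 Hz = 104 Hz.

104 Hz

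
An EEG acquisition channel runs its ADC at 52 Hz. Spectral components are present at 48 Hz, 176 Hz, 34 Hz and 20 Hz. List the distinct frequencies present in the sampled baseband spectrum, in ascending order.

fs/2 = 26 Hz.
48 Hz > fs/2 = 26 Hz, folds to fs − 48 Hz = 4 Hz.
176 Hz mod fs = 20 Hz.
20 Hz ≤ fs/2 = 26 Hz, appears at 20 Hz.
34 Hz > fs/2 = 26 Hz, folds to fs − 34 Hz = 18 Hz.
20 Hz ≤ fs/2 = 26 Hz, passes unchanged.
Distinct values: {4 Hz, 18 Hz, 20 Hz}.

4 Hz, 18 Hz, 20 Hz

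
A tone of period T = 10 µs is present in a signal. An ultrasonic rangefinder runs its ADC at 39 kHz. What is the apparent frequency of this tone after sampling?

17 kHz

T = 10 µs → f = 1/T = 100 kHz.
100 kHz mod fs = 22 kHz.
22 kHz > fs/2 = 19.5 kHz, folds to fs − 22 kHz = 17 kHz.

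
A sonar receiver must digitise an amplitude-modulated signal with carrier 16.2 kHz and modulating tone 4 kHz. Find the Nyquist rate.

AM sidebands sit at fc ± fm = 12.2 kHz and 20.2 kHz.
Highest-frequency component: 20.2 kHz.
Nyquist rate = 2 × 20.2 kHz = 40.4 kHz.

40.4 kHz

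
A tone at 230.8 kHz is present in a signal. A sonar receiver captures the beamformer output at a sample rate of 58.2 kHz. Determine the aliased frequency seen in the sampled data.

2 kHz

230.8 kHz mod fs = 56.2 kHz.
56.2 kHz > fs/2 = 29.1 kHz, folds to fs − 56.2 kHz = 2 kHz.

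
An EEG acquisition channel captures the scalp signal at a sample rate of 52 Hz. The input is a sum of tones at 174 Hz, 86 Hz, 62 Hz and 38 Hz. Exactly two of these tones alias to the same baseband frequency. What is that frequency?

fs/2 = 26 Hz.
174 Hz mod fs = 18 Hz.
18 Hz ≤ fs/2 = 26 Hz, appears at 18 Hz.
86 Hz mod fs = 34 Hz.
34 Hz > fs/2 = 26 Hz, folds to fs − 34 Hz = 18 Hz.
62 Hz mod fs = 10 Hz.
10 Hz ≤ fs/2 = 26 Hz, appears at 10 Hz.
38 Hz > fs/2 = 26 Hz, folds to fs − 38 Hz = 14 Hz.
86 Hz and 174 Hz both map to 18 Hz.

18 Hz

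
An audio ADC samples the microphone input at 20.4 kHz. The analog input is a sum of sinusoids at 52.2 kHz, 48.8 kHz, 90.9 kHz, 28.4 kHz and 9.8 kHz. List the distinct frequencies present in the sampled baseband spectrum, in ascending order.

fs/2 = 10.2 kHz.
52.2 kHz mod fs = 11.4 kHz.
11.4 kHz > fs/2 = 10.2 kHz, folds to fs − 11.4 kHz = 9 kHz.
48.8 kHz mod fs = 8 kHz.
8 kHz ≤ fs/2 = 10.2 kHz, appears at 8 kHz.
90.9 kHz mod fs = 9.3 kHz.
9.3 kHz ≤ fs/2 = 10.2 kHz, appears at 9.3 kHz.
28.4 kHz mod fs = 8 kHz.
8 kHz ≤ fs/2 = 10.2 kHz, appears at 8 kHz.
9.8 kHz ≤ fs/2 = 10.2 kHz, passes unchanged.
Distinct values: {8 kHz, 9 kHz, 9.3 kHz, 9.8 kHz}.

8 kHz, 9 kHz, 9.3 kHz, 9.8 kHz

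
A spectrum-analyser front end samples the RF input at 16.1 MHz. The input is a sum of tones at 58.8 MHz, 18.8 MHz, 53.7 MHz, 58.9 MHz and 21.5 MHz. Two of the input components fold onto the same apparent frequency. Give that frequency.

5.4 MHz

fs/2 = 8.05 MHz.
58.8 MHz mod fs = 10.5 MHz.
10.5 MHz > fs/2 = 8.05 MHz, folds to fs − 10.5 MHz = 5.6 MHz.
18.8 MHz mod fs = 2.7 MHz.
2.7 MHz ≤ fs/2 = 8.05 MHz, appears at 2.7 MHz.
53.7 MHz mod fs = 5.4 MHz.
5.4 MHz ≤ fs/2 = 8.05 MHz, appears at 5.4 MHz.
58.9 MHz mod fs = 10.6 MHz.
10.6 MHz > fs/2 = 8.05 MHz, folds to fs − 10.6 MHz = 5.5 MHz.
21.5 MHz mod fs = 5.4 MHz.
5.4 MHz ≤ fs/2 = 8.05 MHz, appears at 5.4 MHz.
21.5 MHz and 53.7 MHz both map to 5.4 MHz.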